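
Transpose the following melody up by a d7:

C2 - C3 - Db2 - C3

C2 to Bbb2
C3 to Bbb3
Db2 to Cbb3
C3 to Bbb3

Bbb2 Bbb3 Cbb3 Bbb3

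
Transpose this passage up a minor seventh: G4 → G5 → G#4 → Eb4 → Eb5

F5 F6 F#5 Db5 Db6

G4 gives F5
G5 gives F6
G#4 gives F#5
Eb4 gives Db5
Eb5 gives Db6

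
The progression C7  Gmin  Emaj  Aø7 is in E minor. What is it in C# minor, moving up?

A7 Emin C#maj F#ø7

E minor up to C# minor is a major sixth; each chord root moves by that interval while the quality stays the same.
C7: root C up a major sixth → A, giving A7.
Gmin: root G up a major sixth → E, giving Emin.
Emaj: root E up a major sixth → C#, giving C#maj.
Aø7: root A up a major sixth → F#, giving F#ø7.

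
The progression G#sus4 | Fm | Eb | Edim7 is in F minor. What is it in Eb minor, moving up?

F#sus4 Ebm Db Ddim7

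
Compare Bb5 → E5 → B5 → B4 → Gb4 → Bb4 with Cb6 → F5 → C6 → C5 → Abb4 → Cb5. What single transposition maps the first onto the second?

Take the first pair: Bb5 → Cb6. B to C spans 2 letter names, so the interval is some kind of second.
Bb5 to Cb6 is 1 semitone, which makes it a minor second; the second version is higher, so the direction is up.
Checking another pair — Bb4 → Cb5 — gives the same interval.

up a minor second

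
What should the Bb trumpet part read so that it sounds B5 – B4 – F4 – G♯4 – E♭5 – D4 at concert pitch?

The Bb trumpet sounds a major second below written, so the written part must be a major second above concert — transpose each note up.
B5 → C#6
B4 → C#5
F4 → G4
G#4 → A#4
Eb5 → F5
D4 → E4

C#6 C#5 G4 A#4 F5 E4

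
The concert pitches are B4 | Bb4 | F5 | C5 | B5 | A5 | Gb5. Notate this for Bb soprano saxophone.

C#5 C5 G5 D5 C#6 B5 Ab5

The Bb soprano saxophone sounds a major second below written, so the written part must be a major second above concert — transpose each note up.
B4 becomes C#5
Bb4 becomes C5
F5 becomes G5
C5 becomes D5
B5 becomes C#6
A5 becomes B5
Gb5 becomes Ab5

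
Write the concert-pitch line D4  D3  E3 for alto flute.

G4 G3 A3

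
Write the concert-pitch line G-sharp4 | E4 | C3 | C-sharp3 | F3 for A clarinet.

B4 G4 Eb3 E3 Ab3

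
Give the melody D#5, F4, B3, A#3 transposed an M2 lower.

D#5 to C#5
F4 to Eb4
B3 to A3
A#3 to G#3

C#5 Eb4 A3 G#3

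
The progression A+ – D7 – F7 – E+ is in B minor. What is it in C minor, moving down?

Bb+ Eb7 Gb7 F+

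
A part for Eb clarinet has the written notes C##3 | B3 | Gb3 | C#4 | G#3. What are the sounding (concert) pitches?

The Eb clarinet sounds a minor third above written, so transpose each written note up a minor third.
C##3 → E#3
B3 → D4
Gb3 → Bbb3
C#4 → E4
G#3 → B3

E#3 D4 Bbb3 E4 B3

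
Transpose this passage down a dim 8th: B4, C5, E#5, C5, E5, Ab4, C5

B#3 C#4 E##4 C#4 E#4 A3 C#4

A diminished octave down from B4 gives B#3.
C5: an octave down reaches C, and 11 semitones makes it C#4.
A diminished octave down from E#5 gives E##4.
A diminished octave down from C5 gives C#4.
A diminished octave down from E5 gives E#4.
A diminished octave down from Ab4 gives A3.
C5 down a diminished octave is C#4.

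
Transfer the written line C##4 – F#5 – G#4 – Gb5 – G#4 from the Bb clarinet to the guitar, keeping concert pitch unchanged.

B#4 E6 F#5 Fb6 F#5

First find concert pitch: the Bb clarinet sounds a major second below written, so C##4 F#5 G#4 Gb5 G#4 sounds B#3 E5 F#4 Fb5 F#4.
Then write for guitar: it sounds a perfect octave below written, so the part must be a perfect octave above concert.
B#3 → B#4
E5 → E6
F#4 → F#5
Fb5 → Fb6
F#4 → F#5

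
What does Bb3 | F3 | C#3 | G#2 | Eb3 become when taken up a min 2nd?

Cb4 Gb3 D3 A2 Fb3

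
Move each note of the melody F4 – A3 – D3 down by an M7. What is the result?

F4 to Gb3
A3 to Bb2
D3 to Eb2

Gb3 Bb2 Eb2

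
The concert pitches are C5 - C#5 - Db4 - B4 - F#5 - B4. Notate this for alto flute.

The alto flute sounds a perfect fourth below written, so the written part must be a perfect fourth above concert — transpose each note up.
C5 → F5
C#5 → F#5
Db4 → Gb4
B4 → E5
F#5 → B5
B4 → E5

F5 F#5 Gb4 E5 B5 E5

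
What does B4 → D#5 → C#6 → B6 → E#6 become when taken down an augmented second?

Ab4 C5 Bb5 Ab6 D6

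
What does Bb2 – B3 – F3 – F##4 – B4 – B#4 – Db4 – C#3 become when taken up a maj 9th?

C4 C#5 G4 G##5 C#6 C##6 Eb5 D#4

Bb2 becomes C4
B3 becomes C#5
F3 becomes G4
F##4 becomes G##5
B4 becomes C#6
B#4 becomes C##6
Db4 becomes Eb5
C#3 becomes D#4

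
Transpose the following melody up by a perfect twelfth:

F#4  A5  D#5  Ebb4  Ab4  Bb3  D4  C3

F#4 becomes C#6
A5 becomes E7
D#5 becomes A#6
Ebb4 becomes Bbb5
Ab4 becomes Eb6
Bb3 becomes F5
D4 becomes A5
C3 becomes G4

C#6 E7 A#6 Bbb5 Eb6 F5 A5 G4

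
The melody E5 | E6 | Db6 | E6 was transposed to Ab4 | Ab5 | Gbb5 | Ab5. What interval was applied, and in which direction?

down an augmented fifth

From E5 to Ab4 is 5 letter names — a fifth of some quality.
Ab4 to E5 is 8 semitones, which makes it an augmented fifth; the second version is lower, so the direction is down.
Checking another pair — E6 → Ab5 — gives the same interval.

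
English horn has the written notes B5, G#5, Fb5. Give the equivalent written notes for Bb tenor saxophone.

F#6 D#6 Cb6

First find concert pitch: the English horn sounds a perfect fifth below written, so B5 G#5 Fb5 sounds E5 C#5 Bbb4.
Then write for Bb tenor saxophone: it sounds a major ninth below written, so the part must be a major ninth above concert.
E5 → F#6
C#5 → D#6
Bbb4 → Cb6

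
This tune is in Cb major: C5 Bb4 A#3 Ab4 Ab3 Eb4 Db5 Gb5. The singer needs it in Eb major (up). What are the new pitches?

From Cb up to Eb is a major third; apply that to each pitch.
C5 -> E5
Bb4 -> D5
A#3 -> C##4
Ab4 -> C5
Ab3 -> C4
Eb4 -> G4
Db5 -> F5
Gb5 -> Bb5

E5 D5 C##4 C5 C4 G4 F5 Bb5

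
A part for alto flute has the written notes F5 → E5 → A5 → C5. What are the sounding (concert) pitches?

Written C4 on the alto flute sounds as G3, a perfect fourth lower; apply that shift to every note.
F5 becomes C5
E5 becomes B4
A5 becomes E5
C5 becomes G4

C5 B4 E5 G4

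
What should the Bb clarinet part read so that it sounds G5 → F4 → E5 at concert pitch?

A5 G4 F#5

The Bb clarinet sounds a major second below written, so the written part must be a major second above concert — transpose each note up.
G5 becomes A5
F4 becomes G4
E5 becomes F#5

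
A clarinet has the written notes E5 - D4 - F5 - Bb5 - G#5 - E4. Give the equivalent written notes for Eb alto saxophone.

A#5 G#4 B5 E6 C##6 A#4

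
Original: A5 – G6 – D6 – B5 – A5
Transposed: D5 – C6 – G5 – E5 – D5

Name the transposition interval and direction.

down a perfect fifth

From A5 to D5 is 5 letter names — a fifth of some quality.
D5 to A5 is 7 semitones, which makes it a perfect fifth; the second version is lower, so the direction is down.
Checking another pair — A5 → D5 — gives the same interval.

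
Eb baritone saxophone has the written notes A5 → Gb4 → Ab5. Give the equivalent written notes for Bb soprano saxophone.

D4 Cb3 Db4

First find concert pitch: the Eb baritone saxophone sounds a major thirteenth below written, so A5 Gb4 Ab5 sounds C4 Bbb2 Cb4.
Then write for Bb soprano saxophone: it sounds a major second below written, so the part must be a major second above concert.
C4 → D4
Bbb2 → Cb3
Cb4 → Db4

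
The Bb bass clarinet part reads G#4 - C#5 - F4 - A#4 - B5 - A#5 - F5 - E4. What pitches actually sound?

F#3 B3 Eb3 G#3 A4 G#4 Eb4 D3

The Bb bass clarinet sounds a major ninth below written, so transpose each written note down a major ninth.
G#4 gives F#3
C#5 gives B3
F4 gives Eb3
A#4 gives G#3
B5 gives A4
A#5 gives G#4
F5 gives Eb4
E4 gives D3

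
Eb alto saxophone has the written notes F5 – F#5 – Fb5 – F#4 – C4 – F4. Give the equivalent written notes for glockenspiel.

Ab2 A2 Abb2 A1 Eb1 Ab1

First find concert pitch: the Eb alto saxophone sounds a major sixth below written, so F5 F#5 Fb5 F#4 C4 F4 sounds Ab4 A4 Abb4 A3 Eb3 Ab3.
Then write for glockenspiel: it sounds a perfect fifteenth above written, so the part must be a perfect fifteenth below concert.
Ab4 → Ab2
A4 → A2
Abb4 → Abb2
A3 → A1
Eb3 → Eb1
Ab3 → Ab1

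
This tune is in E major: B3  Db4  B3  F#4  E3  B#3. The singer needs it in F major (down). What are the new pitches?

C3 Ebb3 C3 G3 F2 C#3

E major to F major down is a major seventh, so every note moves down by that interval.
B3 gives C3
Db4 gives Ebb3
B3 gives C3
F#4 gives G3
E3 gives F2
B#3 gives C#3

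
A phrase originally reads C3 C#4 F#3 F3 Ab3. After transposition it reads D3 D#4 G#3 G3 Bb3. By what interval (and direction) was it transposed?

up a major second

From C3 to D3 is 2 letter names — a second of some quality.
C3 to D3 is 2 semitones, which makes it a major second; the second version is higher, so the direction is up.
Checking another pair — Ab3 → Bb3 — gives the same interval.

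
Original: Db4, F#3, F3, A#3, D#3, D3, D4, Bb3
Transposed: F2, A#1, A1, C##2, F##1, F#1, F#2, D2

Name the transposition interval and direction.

Take the first pair: Db4 → F2. D to F spans 13 letter names, so the interval is some kind of thirteenth.
F2 to Db4 is 20 semitones, which makes it a minor thirteenth; the second version is lower, so the direction is down.
Checking another pair — Bb3 → D2 — gives the same interval.

down a minor thirteenth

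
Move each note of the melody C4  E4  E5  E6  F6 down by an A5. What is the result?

C4 → Fb3
E4 → Ab3
E5 → Ab4
E6 → Ab5
F6 → Bbb5

Fb3 Ab3 Ab4 Ab5 Bbb5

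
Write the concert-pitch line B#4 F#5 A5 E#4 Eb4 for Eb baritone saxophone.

Written C4 sounds as Eb2 on the Eb baritone saxophone, so concert pitches are written a major thirteenth up.
B#4 → G##6
F#5 → D#7
A5 → F#7
E#4 → C##6
Eb4 → C6

G##6 D#7 F#7 C##6 C6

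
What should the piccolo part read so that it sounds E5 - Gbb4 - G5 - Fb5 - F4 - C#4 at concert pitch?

The piccolo sounds a perfect octave above written, so the written part must be a perfect octave below concert — transpose each note down.
E5 gives E4
Gbb4 gives Gbb3
G5 gives G4
Fb5 gives Fb4
F4 gives F3
C#4 gives C#3

E4 Gbb3 G4 Fb4 F3 C#3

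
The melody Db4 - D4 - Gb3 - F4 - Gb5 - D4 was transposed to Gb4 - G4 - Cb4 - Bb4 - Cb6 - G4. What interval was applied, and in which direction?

up a perfect fourth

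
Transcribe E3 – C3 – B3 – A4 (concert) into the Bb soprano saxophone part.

Written C4 sounds as Bb3 on the Bb soprano saxophone, so concert pitches are written a major second up.
E3 becomes F#3
C3 becomes D3
B3 becomes C#4
A4 becomes B4

F#3 D3 C#4 B4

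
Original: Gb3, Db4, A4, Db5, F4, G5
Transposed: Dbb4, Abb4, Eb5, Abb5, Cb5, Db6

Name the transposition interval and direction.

From Gb3 to Dbb4 is 5 letter names — a fifth of some quality.
Gb3 to Dbb4 is 6 semitones, which makes it a diminished fifth; the second version is higher, so the direction is up.
Checking another pair — G5 → Db6 — gives the same interval.

up a diminished fifth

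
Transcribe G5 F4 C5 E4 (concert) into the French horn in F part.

D6 C5 G5 B4

The French horn in F sounds a perfect fifth below written, so the written part must be a perfect fifth above concert — transpose each note up.
G5 gives D6
F4 gives C5
C5 gives G5
E4 gives B4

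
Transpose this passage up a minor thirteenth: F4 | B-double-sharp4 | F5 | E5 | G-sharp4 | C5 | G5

Db6 G##6 Db7 C7 E6 Ab6 Eb7

A minor thirteenth up from F4 gives Db6.
B##4 up a minor thirteenth is G##6.
A minor thirteenth up from F5 gives Db7.
E5: a thirteenth up reaches C, and 20 semitones makes it C7.
A minor thirteenth up from G#4 gives E6.
C5: a thirteenth up reaches A, and 20 semitones makes it Ab6.
A minor thirteenth up from G5 gives Eb7.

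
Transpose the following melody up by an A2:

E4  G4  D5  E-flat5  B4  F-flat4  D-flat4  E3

E4 → F##4
G4 → A#4
D5 → E#5
Eb5 → F#5
B4 → C##5
Fb4 → G4
Db4 → E4
E3 → F##3

F##4 A#4 E#5 F#5 C##5 G4 E4 F##3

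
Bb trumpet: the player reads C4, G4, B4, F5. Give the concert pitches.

Bb3 F4 A4 Eb5

The Bb trumpet sounds a major second below written, so transpose each written note down a major second.
C4 → Bb3
G4 → F4
B4 → A4
F5 → Eb5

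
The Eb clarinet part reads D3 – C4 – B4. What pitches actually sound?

F3 Eb4 D5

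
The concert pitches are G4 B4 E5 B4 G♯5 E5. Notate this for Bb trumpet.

A4 C#5 F#5 C#5 A#5 F#5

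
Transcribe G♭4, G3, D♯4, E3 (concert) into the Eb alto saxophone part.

The Eb alto saxophone sounds a major sixth below written, so the written part must be a major sixth above concert — transpose each note up.
Gb4 → Eb5
G3 → E4
D#4 → B#4
E3 → C#4

Eb5 E4 B#4 C#4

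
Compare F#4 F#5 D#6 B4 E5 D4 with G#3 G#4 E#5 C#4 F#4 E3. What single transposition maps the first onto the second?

down a minor seventh

From F#4 to G#3 is 7 letter names — a seventh of some quality.
G#3 to F#4 is 10 semitones, which makes it a minor seventh; the second version is lower, so the direction is down.
Checking another pair — D4 → E3 — gives the same interval.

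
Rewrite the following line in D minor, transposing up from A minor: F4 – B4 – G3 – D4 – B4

Bb4 E5 C4 G4 E5

From A up to D is a perfect fourth; apply that to each pitch.
F4 becomes Bb4
B4 becomes E5
G3 becomes C4
D4 becomes G4
B4 becomes E5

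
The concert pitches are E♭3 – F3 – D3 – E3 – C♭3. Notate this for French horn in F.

Bb3 C4 A3 B3 Gb3

The French horn in F sounds a perfect fifth below written, so the written part must be a perfect fifth above concert — transpose each note up.
Eb3 -> Bb3
F3 -> C4
D3 -> A3
E3 -> B3
Cb3 -> Gb3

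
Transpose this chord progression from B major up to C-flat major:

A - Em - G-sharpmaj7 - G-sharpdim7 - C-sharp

Bbb Fbm Abmaj7 Abdim7 Db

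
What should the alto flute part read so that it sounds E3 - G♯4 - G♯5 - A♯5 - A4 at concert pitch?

The alto flute sounds a perfect fourth below written, so the written part must be a perfect fourth above concert — transpose each note up.
E3 to A3
G#4 to C#5
G#5 to C#6
A#5 to D#6
A4 to D5

A3 C#5 C#6 D#6 D5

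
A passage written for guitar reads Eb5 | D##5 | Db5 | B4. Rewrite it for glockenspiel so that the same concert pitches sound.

Eb2 D##2 Db2 B1

First find concert pitch: the guitar sounds a perfect octave below written, so Eb5 D##5 Db5 B4 sounds Eb4 D##4 Db4 B3.
Then write for glockenspiel: it sounds a perfect fifteenth above written, so the part must be a perfect fifteenth below concert.
Eb4 → Eb2
D##4 → D##2
Db4 → Db2
B3 → B1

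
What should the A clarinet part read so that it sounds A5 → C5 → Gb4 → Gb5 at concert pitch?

C6 Eb5 Bbb4 Bbb5

The A clarinet sounds a minor third below written, so the written part must be a minor third above concert — transpose each note up.
A5 becomes C6
C5 becomes Eb5
Gb4 becomes Bbb4
Gb5 becomes Bbb5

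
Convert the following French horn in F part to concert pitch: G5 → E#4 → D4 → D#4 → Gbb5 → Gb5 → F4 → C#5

Written C4 on the French horn in F sounds as F3, a perfect fifth lower; apply that shift to every note.
G5 -> C5
E#4 -> A#3
D4 -> G3
D#4 -> G#3
Gbb5 -> Cbb5
Gb5 -> Cb5
F4 -> Bb3
C#5 -> F#4

C5 A#3 G3 G#3 Cbb5 Cb5 Bb3 F#4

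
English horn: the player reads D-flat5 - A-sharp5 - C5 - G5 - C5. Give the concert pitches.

Gb4 D#5 F4 C5 F4

Written C4 on the English horn sounds as F3, a perfect fifth lower; apply that shift to every note.
Db5 gives Gb4
A#5 gives D#5
C5 gives F4
G5 gives C5
C5 gives F4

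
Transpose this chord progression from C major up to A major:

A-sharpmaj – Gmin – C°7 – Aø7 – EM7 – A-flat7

F##maj Emin A°7 F#ø7 C#M7 F7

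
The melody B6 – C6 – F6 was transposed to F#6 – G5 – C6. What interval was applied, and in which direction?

down a perfect fourth

Take the first pair: B6 → F#6. B to F spans 4 letter names, so the interval is some kind of fourth.
F#6 to B6 is 5 semitones, which makes it a perfect fourth; the second version is lower, so the direction is down.
Checking another pair — F6 → C6 — gives the same interval.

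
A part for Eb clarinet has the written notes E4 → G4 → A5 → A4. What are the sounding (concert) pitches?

G4 Bb4 C6 C5

Written C4 on the Eb clarinet sounds as Eb4, a minor third higher; apply that shift to every note.
E4 gives G4
G4 gives Bb4
A5 gives C6
A4 gives C5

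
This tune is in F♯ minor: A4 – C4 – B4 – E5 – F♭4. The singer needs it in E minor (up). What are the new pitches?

From F♯ up to E is a minor seventh; apply that to each pitch.
A4 -> G5
C4 -> Bb4
B4 -> A5
E5 -> D6
Fb4 -> Ebb5

G5 Bb4 A5 D6 Ebb5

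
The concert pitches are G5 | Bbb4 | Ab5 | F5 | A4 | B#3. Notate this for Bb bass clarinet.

Written C4 sounds as Bb2 on the Bb bass clarinet, so concert pitches are written a major ninth up.
G5 → A6
Bbb4 → Cb6
Ab5 → Bb6
F5 → G6
A4 → B5
B#3 → C##5

A6 Cb6 Bb6 G6 B5 C##5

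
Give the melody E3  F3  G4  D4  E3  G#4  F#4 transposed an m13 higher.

C5 Db5 Eb6 Bb5 C5 E6 D6

A minor thirteenth up from E3 gives C5.
A minor thirteenth up from F3 gives Db5.
G4: a thirteenth up reaches E, and 20 semitones makes it Eb6.
D4 up a minor thirteenth is Bb5.
E3: a thirteenth up reaches C, and 20 semitones makes it C5.
G#4: a thirteenth up reaches E, and 20 semitones makes it E6.
F#4 up a minor thirteenth is D6.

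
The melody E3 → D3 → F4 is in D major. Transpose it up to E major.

F#3 E3 G4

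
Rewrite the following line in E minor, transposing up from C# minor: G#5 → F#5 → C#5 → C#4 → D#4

B5 A5 E5 E4 F#4

C# minor to E minor up is a minor third, so every note moves up by that interval.
G#5 to B5
F#5 to A5
C#5 to E5
C#4 to E4
D#4 to F#4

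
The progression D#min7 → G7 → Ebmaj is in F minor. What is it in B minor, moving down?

G##min7 C#7 Amaj

F minor down to B minor is a diminished fifth; each chord root moves by that interval while the quality stays the same.
D#min7: root D# down a diminished fifth → G##, giving G##min7.
G7: root G down a diminished fifth → C#, giving C#7.
Ebmaj: root Eb down a diminished fifth → A, giving Amaj.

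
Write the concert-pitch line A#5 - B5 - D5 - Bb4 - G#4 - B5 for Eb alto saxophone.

F##6 G#6 B5 G5 E#5 G#6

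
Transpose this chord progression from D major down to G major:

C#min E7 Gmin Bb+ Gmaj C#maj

D major down to G major is a perfect fifth; each chord root moves by that interval while the quality stays the same.
C#min: root C# down a perfect fifth → F#, giving F#min.
E7: root E down a perfect fifth → A, giving A7.
Gmin: root G down a perfect fifth → C, giving Cmin.
Bb+: root Bb down a perfect fifth → Eb, giving Eb+.
Gmaj: root G down a perfect fifth → C, giving Cmaj.
C#maj: root C# down a perfect fifth → F#, giving F#maj.

F#min A7 Cmin Eb+ Cmaj F#maj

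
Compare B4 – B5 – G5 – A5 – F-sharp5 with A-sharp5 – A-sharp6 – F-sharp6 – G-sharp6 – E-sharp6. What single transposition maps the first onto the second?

From B4 to A#5 is 7 letter names — a seventh of some quality.
B4 to A#5 is 11 semitones, which makes it a major seventh; the second version is higher, so the direction is up.
Checking another pair — F#5 → E#6 — gives the same interval.

up a major seventh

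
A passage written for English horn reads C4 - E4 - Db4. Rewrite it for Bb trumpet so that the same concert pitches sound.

G3 B3 Ab3

First find concert pitch: the English horn sounds a perfect fifth below written, so C4 E4 Db4 sounds F3 A3 Gb3.
Then write for Bb trumpet: it sounds a major second below written, so the part must be a major second above concert.
F3 → G3
A3 → B3
Gb3 → Ab3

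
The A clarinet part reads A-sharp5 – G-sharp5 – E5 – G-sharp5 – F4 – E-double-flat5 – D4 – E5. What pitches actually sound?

F##5 E#5 C#5 E#5 D4 Cb5 B3 C#5

The A clarinet sounds a minor third below written, so transpose each written note down a minor third.
A#5 -> F##5
G#5 -> E#5
E5 -> C#5
G#5 -> E#5
F4 -> D4
Ebb5 -> Cb5
D4 -> B3
E5 -> C#5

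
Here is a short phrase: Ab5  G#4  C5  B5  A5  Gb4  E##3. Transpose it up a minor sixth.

Fb6 E5 Ab5 G6 F6 Ebb5 C##4

Ab5 up a minor sixth is Fb6.
G#4: a sixth up reaches E, and 8 semitones makes it E5.
C5 up a minor sixth is Ab5.
A minor sixth up from B5 gives G6.
A minor sixth up from A5 gives F6.
Gb4 up a minor sixth is Ebb5.
E##3: a sixth up reaches C, and 8 semitones makes it C##4.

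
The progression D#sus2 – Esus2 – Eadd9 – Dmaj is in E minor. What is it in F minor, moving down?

Esus2 Fsus2 Fadd9 Ebmaj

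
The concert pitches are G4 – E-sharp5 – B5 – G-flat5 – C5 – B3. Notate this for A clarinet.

Written C4 sounds as A3 on the A clarinet, so concert pitches are written a minor third up.
G4 → Bb4
E#5 → G#5
B5 → D6
Gb5 → Bbb5
C5 → Eb5
B3 → D4

Bb4 G#5 D6 Bbb5 Eb5 D4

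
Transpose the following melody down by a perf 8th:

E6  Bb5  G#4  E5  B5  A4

E6 gives E5
Bb5 gives Bb4
G#4 gives G#3
E5 gives E4
B5 gives B4
A4 gives A3

E5 Bb4 G#3 E4 B4 A3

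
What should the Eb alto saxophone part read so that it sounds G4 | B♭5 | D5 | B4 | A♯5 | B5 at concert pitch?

E5 G6 B5 G#5 F##6 G#6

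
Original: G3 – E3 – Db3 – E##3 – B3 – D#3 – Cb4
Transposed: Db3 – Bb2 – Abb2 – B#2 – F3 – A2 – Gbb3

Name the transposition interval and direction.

From G3 to Db3 is 4 letter names — a fourth of some quality.
Db3 to G3 is 6 semitones, which makes it an augmented fourth; the second version is lower, so the direction is down.
Checking another pair — Cb4 → Gbb3 — gives the same interval.

down an augmented fourth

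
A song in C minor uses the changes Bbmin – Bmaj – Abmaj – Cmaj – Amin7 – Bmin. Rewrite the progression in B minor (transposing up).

Amin A#maj Gmaj Bmaj G#min7 A#min

C minor up to B minor is a major seventh; each chord root moves by that interval while the quality stays the same.
Bbmin: root Bb up a major seventh → A, giving Amin.
Bmaj: root B up a major seventh → A#, giving A#maj.
Abmaj: root Ab up a major seventh → G, giving Gmaj.
Cmaj: root C up a major seventh → B, giving Bmaj.
Amin7: root A up a major seventh → G#, giving G#min7.
Bmin: root B up a major seventh → A#, giving A#min.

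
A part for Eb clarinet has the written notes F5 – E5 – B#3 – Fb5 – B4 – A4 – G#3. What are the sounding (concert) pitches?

Ab5 G5 D#4 Abb5 D5 C5 B3

Written C4 on the Eb clarinet sounds as Eb4, a minor third higher; apply that shift to every note.
F5 becomes Ab5
E5 becomes G5
B#3 becomes D#4
Fb5 becomes Abb5
B4 becomes D5
A4 becomes C5
G#3 becomes B3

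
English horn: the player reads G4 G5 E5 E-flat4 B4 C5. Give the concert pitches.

C4 C5 A4 Ab3 E4 F4

The English horn sounds a perfect fifth below written, so transpose each written note down a perfect fifth.
G4 -> C4
G5 -> C5
E5 -> A4
Eb4 -> Ab3
B4 -> E4
C5 -> F4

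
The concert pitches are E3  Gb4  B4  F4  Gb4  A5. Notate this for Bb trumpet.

F#3 Ab4 C#5 G4 Ab4 B5

The Bb trumpet sounds a major second below written, so the written part must be a major second above concert — transpose each note up.
E3 to F#3
Gb4 to Ab4
B4 to C#5
F4 to G4
Gb4 to Ab4
A5 to B5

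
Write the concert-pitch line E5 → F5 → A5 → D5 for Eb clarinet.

The Eb clarinet sounds a minor third above written, so the written part must be a minor third below concert — transpose each note down.
E5 gives C#5
F5 gives D5
A5 gives F#5
D5 gives B4

C#5 D5 F#5 B4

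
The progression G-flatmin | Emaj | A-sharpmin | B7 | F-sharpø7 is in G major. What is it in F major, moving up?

Fbmin Dmaj G#min A7 Eø7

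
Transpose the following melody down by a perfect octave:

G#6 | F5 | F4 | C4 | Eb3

G#5 F4 F3 C3 Eb2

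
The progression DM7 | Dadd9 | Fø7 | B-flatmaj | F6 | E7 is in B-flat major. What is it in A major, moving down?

C#M7 C#add9 Eø7 Amaj E6 D#7

B-flat major down to A major is a minor second; each chord root moves by that interval while the quality stays the same.
DM7: root D down a minor second → C#, giving C#M7.
Dadd9: root D down a minor second → C#, giving C#add9.
Fø7: root F down a minor second → E, giving Eø7.
B-flatmaj: root B-flat down a minor second → A, giving Amaj.
F6: root F down a minor second → E, giving E6.
E7: root E down a minor second → D#, giving D#7.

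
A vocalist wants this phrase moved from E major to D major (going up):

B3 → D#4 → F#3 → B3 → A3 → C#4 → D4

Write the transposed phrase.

E major to D major up is a minor seventh, so every note moves up by that interval.
B3 -> A4
D#4 -> C#5
F#3 -> E4
B3 -> A4
A3 -> G4
C#4 -> B4
D4 -> C5

A4 C#5 E4 A4 G4 B4 C5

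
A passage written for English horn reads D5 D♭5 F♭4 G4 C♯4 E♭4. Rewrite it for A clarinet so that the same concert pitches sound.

First find concert pitch: the English horn sounds a perfect fifth below written, so D5 D♭5 F♭4 G4 C♯4 E♭4 sounds G4 Gb4 Bbb3 C4 F#3 Ab3.
Then write for A clarinet: it sounds a minor third below written, so the part must be a minor third above concert.
G4 → Bb4
Gb4 → Bbb4
Bbb3 → Dbb4
C4 → Eb4
F#3 → A3
Ab3 → Cb4

Bb4 Bbb4 Dbb4 Eb4 A3 Cb4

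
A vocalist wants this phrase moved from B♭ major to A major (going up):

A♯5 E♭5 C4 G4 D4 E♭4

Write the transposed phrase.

G##6 D6 B4 F#5 C#5 D5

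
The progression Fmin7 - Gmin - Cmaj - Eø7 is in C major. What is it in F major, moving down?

Bbmin7 Cmin Fmaj Aø7

C major down to F major is a perfect fifth; each chord root moves by that interval while the quality stays the same.
Fmin7: root F down a perfect fifth → Bb, giving Bbmin7.
Gmin: root G down a perfect fifth → C, giving Cmin.
Cmaj: root C down a perfect fifth → F, giving Fmaj.
Eø7: root E down a perfect fifth → A, giving Aø7.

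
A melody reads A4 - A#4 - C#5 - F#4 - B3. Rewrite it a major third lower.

A major third down from A4 gives F4.
A#4: a third down reaches F, and 4 semitones makes it F#4.
A major third down from C#5 gives A4.
A major third down from F#4 gives D4.
A major third down from B3 gives G3.

F4 F#4 A4 D4 G3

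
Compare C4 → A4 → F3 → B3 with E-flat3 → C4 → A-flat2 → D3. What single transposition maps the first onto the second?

down a major sixth

Take the first pair: C4 → Eb3. C to E spans 6 letter names, so the interval is some kind of sixth.
Eb3 to C4 is 9 semitones, which makes it a major sixth; the second version is lower, so the direction is down.
Checking another pair — B3 → D3 — gives the same interval.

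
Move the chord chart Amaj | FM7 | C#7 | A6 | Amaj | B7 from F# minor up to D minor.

F# minor up to D minor is a minor sixth; each chord root moves by that interval while the quality stays the same.
Amaj: root A up a minor sixth → F, giving Fmaj.
FM7: root F up a minor sixth → Db, giving DbM7.
C#7: root C# up a minor sixth → A, giving A7.
A6: root A up a minor sixth → F, giving F6.
Amaj: root A up a minor sixth → F, giving Fmaj.
B7: root B up a minor sixth → G, giving G7.

Fmaj DbM7 A7 F6 Fmaj G7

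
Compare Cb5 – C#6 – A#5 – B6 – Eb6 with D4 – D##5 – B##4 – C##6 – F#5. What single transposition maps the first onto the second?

down a diminished seventh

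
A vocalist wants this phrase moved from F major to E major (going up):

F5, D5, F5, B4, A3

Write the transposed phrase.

E6 C#6 E6 A#5 G#4

From F up to E is a major seventh; apply that to each pitch.
F5 -> E6
D5 -> C#6
F5 -> E6
B4 -> A#5
A3 -> G#4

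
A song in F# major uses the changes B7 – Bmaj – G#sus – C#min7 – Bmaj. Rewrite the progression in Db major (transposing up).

Gb7 Gbmaj Ebsus Abmin7 Gbmaj

F# major up to Db major is a diminished sixth; each chord root moves by that interval while the quality stays the same.
B7: root B up a diminished sixth → Gb, giving Gb7.
Bmaj: root B up a diminished sixth → Gb, giving Gbmaj.
G#sus: root G# up a diminished sixth → Eb, giving Ebsus.
C#min7: root C# up a diminished sixth → Ab, giving Abmin7.
Bmaj: root B up a diminished sixth → Gb, giving Gbmaj.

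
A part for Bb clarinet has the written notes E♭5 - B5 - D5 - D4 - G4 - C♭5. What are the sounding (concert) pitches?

Db5 A5 C5 C4 F4 Bbb4

The Bb clarinet sounds a major second below written, so transpose each written note down a major second.
Eb5 gives Db5
B5 gives A5
D5 gives C5
D4 gives C4
G4 gives F4
Cb5 gives Bbb4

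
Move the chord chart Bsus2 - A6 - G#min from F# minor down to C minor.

F# minor down to C minor is an augmented fourth; each chord root moves by that interval while the quality stays the same.
Bsus2: root B down an augmented fourth → F, giving Fsus2.
A6: root A down an augmented fourth → Eb, giving Eb6.
G#min: root G# down an augmented fourth → D, giving Dmin.

Fsus2 Eb6 Dmin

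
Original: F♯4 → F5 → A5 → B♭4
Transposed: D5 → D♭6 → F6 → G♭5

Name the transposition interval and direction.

From F#4 to D5 is 6 letter names — a sixth of some quality.
F#4 to D5 is 8 semitones, which makes it a minor sixth; the second version is higher, so the direction is up.
Checking another pair — Bb4 → Gb5 — gives the same interval.

up a minor sixth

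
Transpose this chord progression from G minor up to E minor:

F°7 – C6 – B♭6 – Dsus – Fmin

G minor up to E minor is a major sixth; each chord root moves by that interval while the quality stays the same.
F°7: root F up a major sixth → D, giving D°7.
C6: root C up a major sixth → A, giving A6.
B♭6: root B♭ up a major sixth → G, giving G6.
Dsus: root D up a major sixth → B, giving Bsus.
Fmin: root F up a major sixth → D, giving Dmin.

D°7 A6 G6 Bsus Dmin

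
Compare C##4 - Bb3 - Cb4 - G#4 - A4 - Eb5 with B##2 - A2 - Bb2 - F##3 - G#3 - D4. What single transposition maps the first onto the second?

down a minor ninth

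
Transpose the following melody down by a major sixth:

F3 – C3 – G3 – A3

Ab2 Eb2 Bb2 C3

F3 becomes Ab2
C3 becomes Eb2
G3 becomes Bb2
A3 becomes C3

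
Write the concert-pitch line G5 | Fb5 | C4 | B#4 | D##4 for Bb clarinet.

A5 Gb5 D4 C##5 E##4

The Bb clarinet sounds a major second below written, so the written part must be a major second above concert — transpose each note up.
G5 becomes A5
Fb5 becomes Gb5
C4 becomes D4
B#4 becomes C##5
D##4 becomes E##4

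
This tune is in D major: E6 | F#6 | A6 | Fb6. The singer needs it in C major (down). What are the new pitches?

From D down to C is a major second; apply that to each pitch.
E6 to D6
F#6 to E6
A6 to G6
Fb6 to Ebb6

D6 E6 G6 Ebb6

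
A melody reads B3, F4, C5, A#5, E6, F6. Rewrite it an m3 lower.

G#3 D4 A4 F##5 C#6 D6

B3 -> G#3
F4 -> D4
C5 -> A4
A#5 -> F##5
E6 -> C#6
F6 -> D6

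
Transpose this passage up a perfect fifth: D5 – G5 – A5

D5 -> A5
G5 -> D6
A5 -> E6

A5 D6 E6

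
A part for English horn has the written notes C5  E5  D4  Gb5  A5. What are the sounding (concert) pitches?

F4 A4 G3 Cb5 D5

Written C4 on the English horn sounds as F3, a perfect fifth lower; apply that shift to every note.
C5 becomes F4
E5 becomes A4
D4 becomes G3
Gb5 becomes Cb5
A5 becomes D5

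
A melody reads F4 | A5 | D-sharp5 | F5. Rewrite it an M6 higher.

D5 F#6 B#5 D6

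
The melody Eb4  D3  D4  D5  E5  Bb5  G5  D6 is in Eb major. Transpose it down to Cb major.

Eb major to Cb major down is a major third, so every note moves down by that interval.
Eb4 → Cb4
D3 → Bb2
D4 → Bb3
D5 → Bb4
E5 → C5
Bb5 → Gb5
G5 → Eb5
D6 → Bb5

Cb4 Bb2 Bb3 Bb4 C5 Gb5 Eb5 Bb5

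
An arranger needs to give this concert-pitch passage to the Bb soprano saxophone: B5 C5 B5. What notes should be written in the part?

The Bb soprano saxophone sounds a major second below written, so the written part must be a major second above concert — transpose each note up.
B5 to C#6
C5 to D5
B5 to C#6

C#6 D5 C#6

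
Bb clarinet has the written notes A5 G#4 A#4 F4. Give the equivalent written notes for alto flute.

C6 B4 C#5 Ab4

First find concert pitch: the Bb clarinet sounds a major second below written, so A5 G#4 A#4 F4 sounds G5 F#4 G#4 Eb4.
Then write for alto flute: it sounds a perfect fourth below written, so the part must be a perfect fourth above concert.
G5 → C6
F#4 → B4
G#4 → C#5
Eb4 → Ab4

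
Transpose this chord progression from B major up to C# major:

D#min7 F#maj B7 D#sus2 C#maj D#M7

B major up to C# major is a major second; each chord root moves by that interval while the quality stays the same.
D#min7: root D# up a major second → E#, giving E#min7.
F#maj: root F# up a major second → G#, giving G#maj.
B7: root B up a major second → C#, giving C#7.
D#sus2: root D# up a major second → E#, giving E#sus2.
C#maj: root C# up a major second → D#, giving D#maj.
D#M7: root D# up a major second → E#, giving E#M7.

E#min7 G#maj C#7 E#sus2 D#maj E#M7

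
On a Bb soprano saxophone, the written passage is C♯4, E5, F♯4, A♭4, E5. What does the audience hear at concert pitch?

Written C4 on the Bb soprano saxophone sounds as Bb3, a major second lower; apply that shift to every note.
C#4 gives B3
E5 gives D5
F#4 gives E4
Ab4 gives Gb4
E5 gives D5

B3 D5 E4 Gb4 D5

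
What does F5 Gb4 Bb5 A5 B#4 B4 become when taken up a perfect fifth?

C6 Db5 F6 E6 F##5 F#5

F5 becomes C6
Gb4 becomes Db5
Bb5 becomes F6
A5 becomes E6
B#4 becomes F##5
B4 becomes F#5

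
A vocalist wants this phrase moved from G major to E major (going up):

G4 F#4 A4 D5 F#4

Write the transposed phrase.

E5 D#5 F#5 B5 D#5

From G up to E is a major sixth; apply that to each pitch.
G4 -> E5
F#4 -> D#5
A4 -> F#5
D5 -> B5
F#4 -> D#5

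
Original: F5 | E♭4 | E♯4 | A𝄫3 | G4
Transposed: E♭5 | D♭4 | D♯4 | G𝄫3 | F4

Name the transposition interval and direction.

down a major second

Take the first pair: F5 → Eb5. F to E spans 2 letter names, so the interval is some kind of second.
Eb5 to F5 is 2 semitones, which makes it a major second; the second version is lower, so the direction is down.
Checking another pair — G4 → F4 — gives the same interval.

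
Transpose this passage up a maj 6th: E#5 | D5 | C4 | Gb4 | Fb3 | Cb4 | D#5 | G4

C##6 B5 A4 Eb5 Db4 Ab4 B#5 E5

E#5: a sixth up reaches C, and 9 semitones makes it C##6.
D5: a sixth up reaches B, and 9 semitones makes it B5.
C4 up a major sixth is A4.
A major sixth up from Gb4 gives Eb5.
Fb3 up a major sixth is Db4.
Cb4: a sixth up reaches A, and 9 semitones makes it Ab4.
A major sixth up from D#5 gives B#5.
G4 up a major sixth is E5.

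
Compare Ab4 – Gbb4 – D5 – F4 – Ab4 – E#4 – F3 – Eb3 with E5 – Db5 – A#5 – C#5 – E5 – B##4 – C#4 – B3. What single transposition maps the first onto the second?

up an augmented fifth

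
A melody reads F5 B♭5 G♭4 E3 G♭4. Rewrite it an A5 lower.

Bbb4 Ebb5 Cbb4 Ab2 Cbb4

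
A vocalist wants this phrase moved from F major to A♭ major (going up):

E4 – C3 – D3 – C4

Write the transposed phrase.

F major to A♭ major up is a minor third, so every note moves up by that interval.
E4 gives G4
C3 gives Eb3
D3 gives F3
C4 gives Eb4

G4 Eb3 F3 Eb4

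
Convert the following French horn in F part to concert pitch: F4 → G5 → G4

Bb3 C5 C4

Written C4 on the French horn in F sounds as F3, a perfect fifth lower; apply that shift to every note.
F4 to Bb3
G5 to C5
G4 to C4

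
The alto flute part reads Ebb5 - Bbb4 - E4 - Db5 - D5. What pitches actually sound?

The alto flute sounds a perfect fourth below written, so transpose each written note down a perfect fourth.
Ebb5 gives Bbb4
Bbb4 gives Fb4
E4 gives B3
Db5 gives Ab4
D5 gives A4

Bbb4 Fb4 B3 Ab4 A4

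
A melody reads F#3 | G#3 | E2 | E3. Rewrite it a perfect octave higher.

F#4 G#4 E3 E4

A perfect octave up from F#3 gives F#4.
A perfect octave up from G#3 gives G#4.
A perfect octave up from E2 gives E3.
A perfect octave up from E3 gives E4.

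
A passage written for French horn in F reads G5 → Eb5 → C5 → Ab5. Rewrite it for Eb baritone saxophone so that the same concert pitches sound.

A6 F6 D6 Bb6

First find concert pitch: the French horn in F sounds a perfect fifth below written, so G5 Eb5 C5 Ab5 sounds C5 Ab4 F4 Db5.
Then write for Eb baritone saxophone: it sounds a major thirteenth below written, so the part must be a major thirteenth above concert.
C5 → A6
Ab4 → F6
F4 → D6
Db5 → Bb6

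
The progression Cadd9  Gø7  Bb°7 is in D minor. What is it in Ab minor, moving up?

Gbadd9 Dbø7 Fb°7

D minor up to Ab minor is a diminished fifth; each chord root moves by that interval while the quality stays the same.
Cadd9: root C up a diminished fifth → Gb, giving Gbadd9.
Gø7: root G up a diminished fifth → Db, giving Dbø7.
Bb°7: root Bb up a diminished fifth → Fb, giving Fb°7.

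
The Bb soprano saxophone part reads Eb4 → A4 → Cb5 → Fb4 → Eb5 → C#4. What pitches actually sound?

The Bb soprano saxophone sounds a major second below written, so transpose each written note down a major second.
Eb4 becomes Db4
A4 becomes G4
Cb5 becomes Bbb4
Fb4 becomes Ebb4
Eb5 becomes Db5
C#4 becomes B3

Db4 G4 Bbb4 Ebb4 Db5 B3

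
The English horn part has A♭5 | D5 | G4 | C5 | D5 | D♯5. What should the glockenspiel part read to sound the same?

Db3 G2 C2 F2 G2 G#2

First find concert pitch: the English horn sounds a perfect fifth below written, so A♭5 D5 G4 C5 D5 D♯5 sounds Db5 G4 C4 F4 G4 G#4.
Then write for glockenspiel: it sounds a perfect fifteenth above written, so the part must be a perfect fifteenth below concert.
Db5 → Db3
G4 → G2
C4 → C2
F4 → F2
G4 → G2
G#4 → G#2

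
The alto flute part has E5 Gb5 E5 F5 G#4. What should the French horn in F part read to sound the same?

F#5 Ab5 F#5 G5 A#4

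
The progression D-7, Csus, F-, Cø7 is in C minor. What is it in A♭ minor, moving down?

C minor down to A♭ minor is a major third; each chord root moves by that interval while the quality stays the same.
D-7: root D down a major third → Bb, giving Bb-7.
Csus: root C down a major third → Ab, giving Absus.
F-: root F down a major third → Db, giving Db-.
Cø7: root C down a major third → Ab, giving Abø7.

Bb-7 Absus Db- Abø7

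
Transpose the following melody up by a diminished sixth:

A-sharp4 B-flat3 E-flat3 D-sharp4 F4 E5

F5 Gbb4 Cbb4 Bb4 Dbb5 Cb6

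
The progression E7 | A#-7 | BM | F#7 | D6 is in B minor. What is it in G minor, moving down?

C7 F#-7 GM D7 Bb6

B minor down to G minor is a major third; each chord root moves by that interval while the quality stays the same.
E7: root E down a major third → C, giving C7.
A#-7: root A# down a major third → F#, giving F#-7.
BM: root B down a major third → G, giving GM.
F#7: root F# down a major third → D, giving D7.
D6: root D down a major third → Bb, giving Bb6.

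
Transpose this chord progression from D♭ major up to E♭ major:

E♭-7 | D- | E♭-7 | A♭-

D♭ major up to E♭ major is a major second; each chord root moves by that interval while the quality stays the same.
E♭-7: root E♭ up a major second → F, giving F-7.
D-: root D up a major second → E, giving E-.
E♭-7: root E♭ up a major second → F, giving F-7.
A♭-: root A♭ up a major second → Bb, giving Bb-.

F-7 E- F-7 Bb-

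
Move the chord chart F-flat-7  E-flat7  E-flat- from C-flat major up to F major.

C-flat major up to F major is an augmented fourth; each chord root moves by that interval while the quality stays the same.
F-flat-7: root F-flat up an augmented fourth → Bb, giving Bb-7.
E-flat7: root E-flat up an augmented fourth → A, giving A7.
E-flat-: root E-flat up an augmented fourth → A, giving A-.

Bb-7 A7 A-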